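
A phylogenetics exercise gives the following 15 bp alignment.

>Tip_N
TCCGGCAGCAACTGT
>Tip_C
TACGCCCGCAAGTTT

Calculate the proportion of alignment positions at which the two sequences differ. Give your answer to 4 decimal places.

Mismatches occur at site 2 (C→A), site 5 (G→C), site 7 (A→C), site 12 (C→G), site 14 (G→T).
There are 5 differences over 15 sites, so p = 5/15 = 0.3333.

0.3333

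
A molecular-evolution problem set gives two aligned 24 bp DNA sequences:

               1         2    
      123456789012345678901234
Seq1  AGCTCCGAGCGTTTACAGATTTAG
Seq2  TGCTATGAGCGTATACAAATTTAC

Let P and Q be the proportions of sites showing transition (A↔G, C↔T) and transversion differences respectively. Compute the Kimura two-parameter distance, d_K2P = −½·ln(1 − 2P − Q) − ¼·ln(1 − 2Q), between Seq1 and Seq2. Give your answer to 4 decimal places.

Mismatches occur at site 1 (A↔T, transversion), site 5 (C↔A, transversion), site 6 (C↔T, transition), site 13 (T↔A, transversion), site 18 (G↔A, transition), site 24 (G↔C, transversion).
Of the 6 differences, 2 transitions and 4 transversions over 24 sites: P = 2/24 = 0.083333, Q = 4/24 = 0.166667.
d = −0.5·ln(0.666667) − 0.25·ln(0.666666) = −0.5·(-0.405465) − 0.25·(-0.405466) = 0.3041.

0.3041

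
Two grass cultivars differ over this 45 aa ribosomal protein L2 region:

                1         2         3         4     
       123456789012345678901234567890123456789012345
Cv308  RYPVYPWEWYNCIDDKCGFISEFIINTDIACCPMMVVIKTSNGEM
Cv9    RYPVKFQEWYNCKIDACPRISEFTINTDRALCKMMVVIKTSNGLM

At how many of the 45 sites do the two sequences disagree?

13

The sequences differ at positions 5 (Y/K), 6 (P/F), 7 (W/Q), 13 (I/K), 14 (D/I), 16 (K/A), 18 (G/P), 19 (F/R), 24 (I/T), 29 (I/R), 31 (C/L), 33 (P/K), 44 (E/L).
That gives 13 mismatches out of 45 aligned sites, so the Hamming distance is 13.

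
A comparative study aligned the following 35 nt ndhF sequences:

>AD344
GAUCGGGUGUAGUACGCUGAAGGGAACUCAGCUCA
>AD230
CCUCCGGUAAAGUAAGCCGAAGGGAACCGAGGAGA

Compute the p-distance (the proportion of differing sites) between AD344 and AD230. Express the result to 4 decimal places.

0.3429

Differing sites — 1:G/C; 2:A/C; 5:G/C; 9:G/A; 10:U/A; 15:C/A; 18:U/C; 28:U/C; 29:C/G; 32:C/G; 33:U/A; 34:C/G.
There are 12 differences over 35 sites, so p = 12/35 = 0.3429.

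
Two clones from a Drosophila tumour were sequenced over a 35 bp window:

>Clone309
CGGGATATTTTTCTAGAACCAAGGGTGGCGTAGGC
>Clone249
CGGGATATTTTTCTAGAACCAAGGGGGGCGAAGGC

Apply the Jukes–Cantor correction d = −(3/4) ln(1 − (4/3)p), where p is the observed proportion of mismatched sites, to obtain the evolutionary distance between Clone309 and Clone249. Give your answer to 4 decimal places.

0.0594

Mismatches occur at site 26 (T/G), site 31 (T/A).
p = 2/35 = 0.057143.
d = −0.75 · ln(1 − (4/3)·0.057143) = −0.75 · ln(0.923809) = −0.75 · (-0.079250) = 0.0594.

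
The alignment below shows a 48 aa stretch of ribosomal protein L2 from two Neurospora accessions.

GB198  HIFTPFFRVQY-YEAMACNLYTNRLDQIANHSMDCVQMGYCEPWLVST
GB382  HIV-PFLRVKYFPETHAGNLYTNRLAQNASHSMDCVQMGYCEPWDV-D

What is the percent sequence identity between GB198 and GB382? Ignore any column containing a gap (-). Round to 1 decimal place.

Excluding the 3 gap columns leaves 45 comparable sites.
Differing sites — 3:F/V; 7:F/L; 10:Q/K; 13:Y/P; 15:A/T; 16:M/H; 18:C/G; 26:D/A; 28:I/N; 30:N/S; 45:L/D; 48:T/D.
33 of the 45 comparable sites match, so the percent identity is 33/45 × 100 = 73.3%.

73.3%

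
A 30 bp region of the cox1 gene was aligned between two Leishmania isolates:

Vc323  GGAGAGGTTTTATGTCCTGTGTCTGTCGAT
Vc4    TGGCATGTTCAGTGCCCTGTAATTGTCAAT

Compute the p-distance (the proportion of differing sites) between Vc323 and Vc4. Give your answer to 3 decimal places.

Mismatches occur at site 1 (G↔T), site 3 (A↔G), site 4 (G↔C), site 6 (G↔T), site 10 (T↔C), site 11 (T↔A), site 12 (A↔G), site 15 (T↔C), site 21 (G↔A), site 22 (T↔A), site 23 (C↔T), site 28 (G↔A).
There are 12 differences over 30 sites, so p = 12/30 = 0.400.

0.400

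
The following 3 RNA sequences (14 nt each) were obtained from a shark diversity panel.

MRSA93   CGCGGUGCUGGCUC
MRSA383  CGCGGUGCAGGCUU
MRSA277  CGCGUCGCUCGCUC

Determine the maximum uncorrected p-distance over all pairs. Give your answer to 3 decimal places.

Pairwise Hamming distances:
  MRSA93 vs MRSA383: 2
  MRSA93 vs MRSA277: 3
  MRSA383 vs MRSA277: 5
The largest is 5 mismatches, between MRSA383 and MRSA277; p = 5/14 = 0.357.

0.357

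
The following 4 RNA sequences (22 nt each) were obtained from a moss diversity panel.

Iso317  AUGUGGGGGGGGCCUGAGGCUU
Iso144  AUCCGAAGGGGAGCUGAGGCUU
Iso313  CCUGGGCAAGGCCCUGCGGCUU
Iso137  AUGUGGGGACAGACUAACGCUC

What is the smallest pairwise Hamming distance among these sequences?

6

Pairwise Hamming distances:
  Iso317 vs Iso144: 6
  Iso317 vs Iso313: 9
  Iso317 vs Iso137: 7
  Iso144 vs Iso313: 11
  Iso144 vs Iso137: 12
  Iso313 vs Iso137: 14
The smallest is 6, between Iso317 and Iso144.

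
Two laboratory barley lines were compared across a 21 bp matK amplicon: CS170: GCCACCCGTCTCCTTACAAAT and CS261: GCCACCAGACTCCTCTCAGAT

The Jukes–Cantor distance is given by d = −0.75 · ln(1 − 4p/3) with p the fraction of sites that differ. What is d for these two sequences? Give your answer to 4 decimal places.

0.2865

Differing sites — 7:C/A; 9:T/A; 15:T/C; 16:A/T; 19:A/G.
p = 5/21 = 0.238095.
d = −0.75 · ln(1 − (4/3)·0.238095) = −0.75 · ln(0.682540) = −0.75 · (-0.381934) = 0.2865.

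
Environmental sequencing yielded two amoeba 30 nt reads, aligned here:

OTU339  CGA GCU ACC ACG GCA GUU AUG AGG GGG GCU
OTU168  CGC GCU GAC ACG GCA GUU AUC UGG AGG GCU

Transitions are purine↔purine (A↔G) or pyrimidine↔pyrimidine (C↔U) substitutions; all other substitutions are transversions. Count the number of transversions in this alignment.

4

Differing sites — 3:A/C (Tv); 7:A/G (Ti); 8:C/A (Tv); 21:G/C (Tv); 22:A/U (Tv); 25:G/A (Ti).
Of the 6 differences, 2 transitions and 4 transversions, so the answer is 4.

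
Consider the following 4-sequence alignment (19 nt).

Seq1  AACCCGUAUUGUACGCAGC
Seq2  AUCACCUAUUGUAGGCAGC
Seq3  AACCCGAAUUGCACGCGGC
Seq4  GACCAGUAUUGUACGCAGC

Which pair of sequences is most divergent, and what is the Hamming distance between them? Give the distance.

Pairwise Hamming distances:
  Seq1 vs Seq2: 4
  Seq1 vs Seq3: 3
  Seq1 vs Seq4: 2
  Seq2 vs Seq3: 7
  Seq2 vs Seq4: 6
  Seq3 vs Seq4: 5
The largest is 7, between Seq2 and Seq3.

7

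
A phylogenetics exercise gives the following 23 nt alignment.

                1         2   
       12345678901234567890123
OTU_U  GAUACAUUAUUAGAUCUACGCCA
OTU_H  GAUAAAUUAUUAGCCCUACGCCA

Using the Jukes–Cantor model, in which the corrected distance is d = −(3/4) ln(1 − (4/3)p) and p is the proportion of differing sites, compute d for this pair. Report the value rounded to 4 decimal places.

The sequences differ at positions 5 (C/A), 14 (A/C), 15 (U/C).
p = 3/23 = 0.130435.
d = −0.75 · ln(1 − (4/3)·0.130435) = −0.75 · ln(0.826087) = −0.75 · (-0.191055) = 0.1433.

0.1433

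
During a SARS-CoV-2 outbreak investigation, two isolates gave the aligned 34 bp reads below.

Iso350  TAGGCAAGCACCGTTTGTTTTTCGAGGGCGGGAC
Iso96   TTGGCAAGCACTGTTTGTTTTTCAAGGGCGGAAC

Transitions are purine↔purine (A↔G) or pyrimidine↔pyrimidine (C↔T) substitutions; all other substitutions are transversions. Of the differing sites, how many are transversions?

1

Mismatches occur at site 2 (A↔T, transversion), site 12 (C↔T, transition), site 24 (G↔A, transition), site 32 (G↔A, transition).
Of the 4 differences, 3 transitions and 1 transversion, so the answer is 1.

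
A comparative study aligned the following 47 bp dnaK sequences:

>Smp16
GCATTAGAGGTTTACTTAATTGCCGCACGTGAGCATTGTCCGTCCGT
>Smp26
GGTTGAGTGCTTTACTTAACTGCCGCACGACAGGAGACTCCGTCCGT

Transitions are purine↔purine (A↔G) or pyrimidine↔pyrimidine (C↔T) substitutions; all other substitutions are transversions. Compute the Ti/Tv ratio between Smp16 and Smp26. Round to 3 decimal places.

Differing sites — 2:C/G (Tv); 3:A/T (Tv); 5:T/G (Tv); 8:A/T (Tv); 10:G/C (Tv); 20:T/C (Ti); 30:T/A (Tv); 31:G/C (Tv); 34:C/G (Tv); 36:T/G (Tv); 37:T/A (Tv); 38:G/C (Tv).
Of the 12 differences, 1 transition and 11 transversions, so Ti/Tv = 1/11 = 0.091.

0.091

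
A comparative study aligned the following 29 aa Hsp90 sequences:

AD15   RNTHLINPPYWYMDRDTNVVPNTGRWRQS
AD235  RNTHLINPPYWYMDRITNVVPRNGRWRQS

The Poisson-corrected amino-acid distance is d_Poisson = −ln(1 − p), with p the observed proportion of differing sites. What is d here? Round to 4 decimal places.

The sequences differ at positions 16 (D/I), 22 (N/R), 23 (T/N).
p = 3/29 = 0.103448.
d = −ln(1 − 0.103448) = −ln(0.896552) = 0.1092.

0.1092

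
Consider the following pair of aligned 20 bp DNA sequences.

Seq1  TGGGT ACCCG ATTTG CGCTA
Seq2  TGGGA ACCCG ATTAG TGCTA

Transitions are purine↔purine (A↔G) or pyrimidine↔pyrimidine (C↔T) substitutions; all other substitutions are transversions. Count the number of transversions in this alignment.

2

The sequences differ at positions 5 (T/A, transversion), 14 (T/A, transversion), 16 (C/T, transition).
Of the 3 differences, 1 transition and 2 transversions, so the answer is 2.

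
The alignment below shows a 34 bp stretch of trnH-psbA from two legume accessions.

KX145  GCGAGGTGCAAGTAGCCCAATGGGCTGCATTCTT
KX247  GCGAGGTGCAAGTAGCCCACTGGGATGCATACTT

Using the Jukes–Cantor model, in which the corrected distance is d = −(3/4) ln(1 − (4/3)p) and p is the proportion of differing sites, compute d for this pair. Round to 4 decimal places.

Mismatches occur at site 20 (A→C), site 25 (C→A), site 31 (T→A).
p = 3/34 = 0.088235.
d = −0.75 · ln(1 − (4/3)·0.088235) = −0.75 · ln(0.882353) = −0.75 · (-0.125163) = 0.0939.

0.0939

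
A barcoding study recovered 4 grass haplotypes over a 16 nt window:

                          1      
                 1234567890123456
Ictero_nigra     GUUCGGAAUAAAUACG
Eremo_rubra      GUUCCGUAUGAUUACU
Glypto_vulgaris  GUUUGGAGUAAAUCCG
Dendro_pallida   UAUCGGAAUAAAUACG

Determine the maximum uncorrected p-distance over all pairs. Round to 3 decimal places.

0.500

Pairwise Hamming distances:
  Ictero_nigra vs Eremo_rubra: 5
  Ictero_nigra vs Glypto_vulgaris: 3
  Ictero_nigra vs Dendro_pallida: 2
  Eremo_rubra vs Glypto_vulgaris: 8
  Eremo_rubra vs Dendro_pallida: 7
  Glypto_vulgaris vs Dendro_pallida: 5
The largest is 8 mismatches, between Eremo_rubra and Glypto_vulgaris; p = 8/16 = 0.500.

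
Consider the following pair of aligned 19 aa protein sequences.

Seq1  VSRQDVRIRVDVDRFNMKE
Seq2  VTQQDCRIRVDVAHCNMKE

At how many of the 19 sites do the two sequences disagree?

The sequences differ at positions 2 (S/T), 3 (R/Q), 6 (V/C), 13 (D/A), 14 (R/H), 15 (F/C).
That gives 6 mismatches out of 19 aligned sites, so the Hamming distance is 6.

6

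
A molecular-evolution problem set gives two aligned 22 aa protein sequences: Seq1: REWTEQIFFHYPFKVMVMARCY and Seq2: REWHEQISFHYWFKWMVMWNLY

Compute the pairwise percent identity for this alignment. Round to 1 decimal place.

68.2%

Differing sites — 4:T/H; 8:F/S; 12:P/W; 15:V/W; 19:A/W; 20:R/N; 21:C/L.
15 of the 22 sites match, so the percent identity is 15/22 × 100 = 68.2%.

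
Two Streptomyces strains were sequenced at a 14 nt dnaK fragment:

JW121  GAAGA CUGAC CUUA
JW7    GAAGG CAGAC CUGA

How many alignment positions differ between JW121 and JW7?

Mismatches occur at site 5 (A/G), site 7 (U/A), site 13 (U/G).
That gives 3 mismatches out of 14 aligned sites, so the Hamming distance is 3.

3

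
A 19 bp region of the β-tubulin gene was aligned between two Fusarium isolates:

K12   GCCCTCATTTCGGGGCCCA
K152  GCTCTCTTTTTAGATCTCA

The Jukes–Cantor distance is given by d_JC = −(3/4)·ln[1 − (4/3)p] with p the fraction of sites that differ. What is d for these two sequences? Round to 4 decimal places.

0.5068

Differing sites — 3:C/T; 7:A/T; 11:C/T; 12:G/A; 14:G/A; 15:G/T; 17:C/T.
p = 7/19 = 0.368421.
d = −0.75 · ln(1 − (4/3)·0.368421) = −0.75 · ln(0.508772) = −0.75 · (-0.675755) = 0.5068.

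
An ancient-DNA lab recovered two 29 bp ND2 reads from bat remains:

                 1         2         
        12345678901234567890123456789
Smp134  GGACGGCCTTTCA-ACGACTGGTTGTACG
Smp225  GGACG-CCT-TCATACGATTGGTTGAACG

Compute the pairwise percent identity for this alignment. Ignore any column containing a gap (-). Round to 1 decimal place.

92.3%

Excluding the 3 gap columns leaves 26 comparable sites.
Mismatches occur at site 19 (C→T), site 26 (T→A).
24 of the 26 comparable sites match, so the percent identity is 24/26 × 100 = 92.3%.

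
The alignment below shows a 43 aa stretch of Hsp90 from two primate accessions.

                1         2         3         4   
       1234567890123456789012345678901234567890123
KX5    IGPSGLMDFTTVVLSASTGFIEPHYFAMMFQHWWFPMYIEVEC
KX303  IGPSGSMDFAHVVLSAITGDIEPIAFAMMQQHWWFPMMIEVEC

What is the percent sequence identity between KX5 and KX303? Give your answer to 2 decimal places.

79.07%

Differing sites — 6:L/S; 10:T/A; 11:T/H; 17:S/I; 20:F/D; 24:H/I; 25:Y/A; 30:F/Q; 38:Y/M.
34 of the 43 sites match, so the percent identity is 34/43 × 100 = 79.07%.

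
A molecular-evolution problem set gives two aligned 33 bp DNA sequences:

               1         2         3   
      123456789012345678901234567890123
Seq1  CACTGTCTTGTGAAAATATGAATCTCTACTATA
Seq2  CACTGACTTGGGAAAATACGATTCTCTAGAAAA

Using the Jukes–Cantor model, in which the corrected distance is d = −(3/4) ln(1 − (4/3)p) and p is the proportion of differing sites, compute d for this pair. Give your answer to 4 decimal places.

Mismatches occur at site 6 (T↔A), site 11 (T↔G), site 19 (T↔C), site 22 (A↔T), site 29 (C↔G), site 30 (T↔A), site 32 (T↔A).
p = 7/33 = 0.212121.
d = −0.75 · ln(1 − (4/3)·0.212121) = −0.75 · ln(0.717172) = −0.75 · (-0.332440) = 0.2493.

0.2493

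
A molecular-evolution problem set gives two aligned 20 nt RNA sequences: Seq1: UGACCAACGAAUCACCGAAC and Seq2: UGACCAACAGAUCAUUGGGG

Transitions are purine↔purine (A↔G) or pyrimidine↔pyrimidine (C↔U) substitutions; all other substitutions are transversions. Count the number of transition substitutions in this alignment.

6

Mismatches occur at site 9 (G/A, transition), site 10 (A/G, transition), site 15 (C/U, transition), site 16 (C/U, transition), site 18 (A/G, transition), site 19 (A/G, transition), site 20 (C/G, transversion).
Of the 7 differences, 6 transitions and 1 transversion, so the answer is 6.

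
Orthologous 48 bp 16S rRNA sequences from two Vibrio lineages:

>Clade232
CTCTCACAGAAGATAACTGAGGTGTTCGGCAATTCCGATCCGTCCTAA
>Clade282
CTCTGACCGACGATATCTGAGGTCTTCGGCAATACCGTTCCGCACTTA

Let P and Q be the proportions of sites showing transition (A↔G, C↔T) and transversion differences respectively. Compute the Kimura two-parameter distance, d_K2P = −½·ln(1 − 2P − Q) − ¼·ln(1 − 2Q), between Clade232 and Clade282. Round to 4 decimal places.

0.2476

Mismatches occur at site 5 (C↔G, transversion), site 8 (A↔C, transversion), site 11 (A↔C, transversion), site 16 (A↔T, transversion), site 24 (G↔C, transversion), site 34 (T↔A, transversion), site 38 (A↔T, transversion), site 43 (T↔C, transition), site 44 (C↔A, transversion), site 47 (A↔T, transversion).
Of the 10 differences, 1 transition and 9 transversions over 48 sites: P = 1/48 = 0.020833, Q = 9/48 = 0.187500.
d = −0.5·ln(0.770834) − 0.25·ln(0.625000) = −0.5·(-0.260282) − 0.25·(-0.470004) = 0.2476.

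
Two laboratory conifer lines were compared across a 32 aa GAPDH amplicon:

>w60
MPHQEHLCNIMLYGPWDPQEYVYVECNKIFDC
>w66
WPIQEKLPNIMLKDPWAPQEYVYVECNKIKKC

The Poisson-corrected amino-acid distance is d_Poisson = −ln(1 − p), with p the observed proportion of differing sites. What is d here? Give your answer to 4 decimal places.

Differing sites — 1:M/W; 3:H/I; 6:H/K; 8:C/P; 13:Y/K; 14:G/D; 17:D/A; 30:F/K; 31:D/K.
p = 9/32 = 0.281250.
d = −ln(1 − 0.281250) = −ln(0.718750) = 0.3302.

0.3302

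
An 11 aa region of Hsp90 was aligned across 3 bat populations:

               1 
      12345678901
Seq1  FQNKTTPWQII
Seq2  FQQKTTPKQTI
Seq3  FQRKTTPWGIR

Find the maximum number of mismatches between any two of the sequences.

5

Pairwise Hamming distances:
  Seq1 vs Seq2: 3
  Seq1 vs Seq3: 3
  Seq2 vs Seq3: 5
The largest is 5, between Seq2 and Seq3.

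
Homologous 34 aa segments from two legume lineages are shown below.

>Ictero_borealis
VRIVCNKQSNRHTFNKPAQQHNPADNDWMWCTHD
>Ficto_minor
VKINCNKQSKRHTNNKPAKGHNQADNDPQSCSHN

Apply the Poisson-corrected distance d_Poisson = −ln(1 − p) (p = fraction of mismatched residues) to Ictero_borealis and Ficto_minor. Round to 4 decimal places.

0.4353

Differing sites — 2:R/K; 4:V/N; 10:N/K; 14:F/N; 19:Q/K; 20:Q/G; 23:P/Q; 28:W/P; 29:M/Q; 30:W/S; 32:T/S; 34:D/N.
p = 12/34 = 0.352941.
d = −ln(1 − 0.352941) = −ln(0.647059) = 0.4353.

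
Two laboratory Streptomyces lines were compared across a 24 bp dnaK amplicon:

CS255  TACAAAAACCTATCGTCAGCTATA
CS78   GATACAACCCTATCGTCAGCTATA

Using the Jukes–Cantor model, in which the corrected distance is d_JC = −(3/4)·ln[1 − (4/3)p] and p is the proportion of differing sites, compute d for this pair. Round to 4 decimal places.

The sequences differ at positions 1 (T/G), 3 (C/T), 5 (A/C), 8 (A/C).
p = 4/24 = 0.166667.
d = −0.75 · ln(1 − (4/3)·0.166667) = −0.75 · ln(0.777777) = −0.75 · (-0.251315) = 0.1885.

0.1885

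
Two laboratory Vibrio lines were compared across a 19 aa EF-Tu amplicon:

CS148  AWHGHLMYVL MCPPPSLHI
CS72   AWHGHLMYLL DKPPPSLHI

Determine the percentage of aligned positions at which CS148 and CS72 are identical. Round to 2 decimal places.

Mismatches occur at site 9 (V/L), site 11 (M/D), site 12 (C/K).
16 of the 19 sites match, so the percent identity is 16/19 × 100 = 84.21%.

84.21%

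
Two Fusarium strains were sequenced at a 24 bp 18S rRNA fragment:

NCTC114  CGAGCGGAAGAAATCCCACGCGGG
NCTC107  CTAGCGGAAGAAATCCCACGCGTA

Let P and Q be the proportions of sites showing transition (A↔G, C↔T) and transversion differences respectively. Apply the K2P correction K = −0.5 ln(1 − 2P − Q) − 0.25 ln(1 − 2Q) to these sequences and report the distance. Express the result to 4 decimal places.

0.1367

Mismatches occur at site 2 (G→T, transversion), site 23 (G→T, transversion), site 24 (G→A, transition).
Of the 3 differences, 1 transition and 2 transversions over 24 sites: P = 1/24 = 0.041667, Q = 2/24 = 0.083333.
d = −0.5·ln(0.833333) − 0.25·ln(0.833334) = −0.5·(-0.182322) − 0.25·(-0.182321) = 0.1367.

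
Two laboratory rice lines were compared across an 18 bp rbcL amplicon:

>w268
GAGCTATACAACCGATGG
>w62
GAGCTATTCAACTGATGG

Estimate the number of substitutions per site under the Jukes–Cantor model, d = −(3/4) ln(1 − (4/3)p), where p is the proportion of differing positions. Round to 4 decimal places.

The sequences differ at positions 8 (A/T), 13 (C/T).
p = 2/18 = 0.111111.
d = −0.75 · ln(1 − (4/3)·0.111111) = −0.75 · ln(0.851852) = −0.75 · (-0.160342) = 0.1203.

0.1203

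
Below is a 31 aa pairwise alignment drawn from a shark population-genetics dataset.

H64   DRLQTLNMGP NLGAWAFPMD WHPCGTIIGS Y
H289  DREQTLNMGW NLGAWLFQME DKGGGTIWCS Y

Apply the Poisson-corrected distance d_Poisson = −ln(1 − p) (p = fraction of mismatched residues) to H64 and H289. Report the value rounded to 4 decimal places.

Differing sites — 3:L/E; 10:P/W; 16:A/L; 18:P/Q; 20:D/E; 21:W/D; 22:H/K; 23:P/G; 24:C/G; 28:I/W; 29:G/C.
p = 11/31 = 0.354839.
d = −ln(1 − 0.354839) = −ln(0.645161) = 0.4383.

0.4383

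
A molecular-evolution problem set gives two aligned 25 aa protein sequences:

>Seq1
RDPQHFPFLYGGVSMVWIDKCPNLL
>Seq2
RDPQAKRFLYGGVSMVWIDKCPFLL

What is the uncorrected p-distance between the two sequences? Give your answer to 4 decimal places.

0.1600

Differing sites — 5:H/A; 6:F/K; 7:P/R; 23:N/F.
There are 4 differences over 25 sites, so p = 4/25 = 0.1600.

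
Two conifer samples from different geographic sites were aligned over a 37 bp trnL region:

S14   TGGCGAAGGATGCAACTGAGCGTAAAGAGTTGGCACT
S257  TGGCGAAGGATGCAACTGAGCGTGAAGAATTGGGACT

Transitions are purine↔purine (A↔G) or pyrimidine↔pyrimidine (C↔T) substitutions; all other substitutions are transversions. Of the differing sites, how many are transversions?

1

Differing sites — 24:A/G (Ti); 29:G/A (Ti); 34:C/G (Tv).
Of the 3 differences, 2 transitions and 1 transversion, so the answer is 1.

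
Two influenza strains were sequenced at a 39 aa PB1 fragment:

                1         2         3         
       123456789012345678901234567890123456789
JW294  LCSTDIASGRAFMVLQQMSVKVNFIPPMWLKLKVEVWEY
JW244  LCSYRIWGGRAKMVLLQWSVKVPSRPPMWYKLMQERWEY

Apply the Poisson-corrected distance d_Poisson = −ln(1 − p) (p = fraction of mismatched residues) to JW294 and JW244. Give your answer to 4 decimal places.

0.4447

Mismatches occur at site 4 (T/Y), site 5 (D/R), site 7 (A/W), site 8 (S/G), site 12 (F/K), site 16 (Q/L), site 18 (M/W), site 23 (N/P), site 24 (F/S), site 25 (I/R), site 30 (L/Y), site 33 (K/M), site 34 (V/Q), site 36 (V/R).
p = 14/39 = 0.358974.
d = −ln(1 − 0.358974) = −ln(0.641026) = 0.4447.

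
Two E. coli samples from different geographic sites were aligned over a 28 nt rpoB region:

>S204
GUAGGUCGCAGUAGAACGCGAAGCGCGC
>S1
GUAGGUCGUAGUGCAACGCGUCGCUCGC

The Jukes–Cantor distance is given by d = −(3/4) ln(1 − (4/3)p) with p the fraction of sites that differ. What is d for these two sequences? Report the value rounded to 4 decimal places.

Mismatches occur at site 9 (C/U), site 13 (A/G), site 14 (G/C), site 21 (A/U), site 22 (A/C), site 25 (G/U).
p = 6/28 = 0.214286.
d = −0.75 · ln(1 − (4/3)·0.214286) = −0.75 · ln(0.714285) = −0.75 · (-0.336473) = 0.2524.

0.2524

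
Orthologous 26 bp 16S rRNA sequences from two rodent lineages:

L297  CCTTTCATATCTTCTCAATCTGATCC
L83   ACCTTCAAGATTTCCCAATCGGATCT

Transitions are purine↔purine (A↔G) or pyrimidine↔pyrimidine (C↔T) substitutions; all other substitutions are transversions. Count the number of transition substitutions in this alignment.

5

The sequences differ at positions 1 (C/A, transversion), 3 (T/C, transition), 8 (T/A, transversion), 9 (A/G, transition), 10 (T/A, transversion), 11 (C/T, transition), 15 (T/C, transition), 21 (T/G, transversion), 26 (C/T, transition).
Of the 9 differences, 5 transitions and 4 transversions, so the answer is 5.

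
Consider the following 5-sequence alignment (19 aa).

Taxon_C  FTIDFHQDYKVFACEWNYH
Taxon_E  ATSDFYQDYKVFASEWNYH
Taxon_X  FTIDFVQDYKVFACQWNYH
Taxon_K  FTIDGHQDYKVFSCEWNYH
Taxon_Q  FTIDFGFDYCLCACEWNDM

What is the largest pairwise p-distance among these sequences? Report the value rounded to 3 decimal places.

Pairwise Hamming distances:
  Taxon_C vs Taxon_E: 4
  Taxon_C vs Taxon_X: 2
  Taxon_C vs Taxon_K: 2
  Taxon_C vs Taxon_Q: 7
  Taxon_E vs Taxon_X: 5
  Taxon_E vs Taxon_K: 6
  Taxon_E vs Taxon_Q: 10
  Taxon_X vs Taxon_K: 4
  Taxon_X vs Taxon_Q: 8
  Taxon_K vs Taxon_Q: 9
The largest is 10 mismatches, between Taxon_E and Taxon_Q; p = 10/19 = 0.526.

0.526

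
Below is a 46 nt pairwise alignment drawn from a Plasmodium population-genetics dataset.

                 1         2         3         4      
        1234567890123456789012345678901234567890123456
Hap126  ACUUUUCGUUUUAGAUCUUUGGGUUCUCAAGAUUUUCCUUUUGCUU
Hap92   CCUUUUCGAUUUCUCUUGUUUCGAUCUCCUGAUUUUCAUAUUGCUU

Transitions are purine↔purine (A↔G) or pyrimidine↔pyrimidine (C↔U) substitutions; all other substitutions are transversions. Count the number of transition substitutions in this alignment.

Mismatches occur at site 1 (A/C, transversion), site 9 (U/A, transversion), site 13 (A/C, transversion), site 14 (G/U, transversion), site 15 (A/C, transversion), site 17 (C/U, transition), site 18 (U/G, transversion), site 21 (G/U, transversion), site 22 (G/C, transversion), site 24 (U/A, transversion), site 29 (A/C, transversion), site 30 (A/U, transversion), site 38 (C/A, transversion), site 40 (U/A, transversion).
Of the 14 differences, 1 transition and 13 transversions, so the answer is 1.

1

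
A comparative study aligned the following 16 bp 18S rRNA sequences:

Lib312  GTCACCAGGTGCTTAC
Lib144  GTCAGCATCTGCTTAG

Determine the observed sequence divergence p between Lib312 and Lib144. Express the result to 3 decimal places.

The sequences differ at positions 5 (C/G), 8 (G/T), 9 (G/C), 16 (C/G).
There are 4 differences over 16 sites, so p = 4/16 = 0.250.

0.250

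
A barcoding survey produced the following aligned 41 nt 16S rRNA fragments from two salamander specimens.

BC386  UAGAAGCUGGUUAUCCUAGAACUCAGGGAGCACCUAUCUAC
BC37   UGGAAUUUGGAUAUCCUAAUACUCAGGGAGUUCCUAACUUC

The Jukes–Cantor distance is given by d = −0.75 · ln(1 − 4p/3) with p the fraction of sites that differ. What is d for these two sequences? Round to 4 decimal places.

Mismatches occur at site 2 (A→G), site 6 (G→U), site 7 (C→U), site 11 (U→A), site 19 (G→A), site 20 (A→U), site 31 (C→U), site 32 (A→U), site 37 (U→A), site 40 (A→U).
p = 10/41 = 0.243902.
d = −0.75 · ln(1 − (4/3)·0.243902) = −0.75 · ln(0.674797) = −0.75 · (-0.393343) = 0.2950.

0.2950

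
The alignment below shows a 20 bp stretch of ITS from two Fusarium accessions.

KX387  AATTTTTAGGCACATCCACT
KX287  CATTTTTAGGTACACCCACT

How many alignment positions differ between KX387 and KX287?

Mismatches occur at site 1 (A/C), site 11 (C/T), site 15 (T/C).
That gives 3 mismatches out of 20 aligned sites, so the Hamming distance is 3.

3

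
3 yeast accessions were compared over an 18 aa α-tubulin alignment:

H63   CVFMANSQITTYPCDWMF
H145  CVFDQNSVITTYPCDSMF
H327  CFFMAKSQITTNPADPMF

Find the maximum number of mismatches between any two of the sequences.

8

Pairwise Hamming distances:
  H63 vs H145: 4
  H63 vs H327: 5
  H145 vs H327: 8
The largest is 8, between H145 and H327.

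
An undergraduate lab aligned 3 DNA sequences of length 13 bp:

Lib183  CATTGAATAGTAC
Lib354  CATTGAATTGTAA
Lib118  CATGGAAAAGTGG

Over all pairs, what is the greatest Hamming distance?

5

Pairwise Hamming distances:
  Lib183 vs Lib354: 2
  Lib183 vs Lib118: 4
  Lib354 vs Lib118: 5
The largest is 5, between Lib354 and Lib118.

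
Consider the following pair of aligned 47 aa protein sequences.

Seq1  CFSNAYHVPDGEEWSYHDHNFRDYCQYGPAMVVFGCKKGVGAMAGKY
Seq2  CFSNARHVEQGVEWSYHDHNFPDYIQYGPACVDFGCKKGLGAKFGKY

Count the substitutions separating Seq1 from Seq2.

Mismatches occur at site 6 (Y↔R), site 9 (P↔E), site 10 (D↔Q), site 12 (E↔V), site 22 (R↔P), site 25 (C↔I), site 31 (M↔C), site 33 (V↔D), site 40 (V↔L), site 43 (M↔K), site 44 (A↔F).
That gives 11 mismatches out of 47 aligned sites, so the Hamming distance is 11.

11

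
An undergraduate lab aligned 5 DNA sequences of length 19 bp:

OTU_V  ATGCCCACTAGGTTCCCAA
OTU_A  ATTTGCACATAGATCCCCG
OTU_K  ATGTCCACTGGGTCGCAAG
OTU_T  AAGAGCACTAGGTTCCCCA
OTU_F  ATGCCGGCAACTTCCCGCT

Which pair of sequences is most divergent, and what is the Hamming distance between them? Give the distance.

12

Pairwise Hamming distances:
  OTU_V vs OTU_A: 9
  OTU_V vs OTU_K: 6
  OTU_V vs OTU_T: 4
  OTU_V vs OTU_F: 9
  OTU_A vs OTU_K: 10
  OTU_A vs OTU_T: 8
  OTU_A vs OTU_F: 12
  OTU_K vs OTU_T: 9
  OTU_K vs OTU_F: 11
  OTU_T vs OTU_F: 11
The largest is 12, between OTU_A and OTU_F.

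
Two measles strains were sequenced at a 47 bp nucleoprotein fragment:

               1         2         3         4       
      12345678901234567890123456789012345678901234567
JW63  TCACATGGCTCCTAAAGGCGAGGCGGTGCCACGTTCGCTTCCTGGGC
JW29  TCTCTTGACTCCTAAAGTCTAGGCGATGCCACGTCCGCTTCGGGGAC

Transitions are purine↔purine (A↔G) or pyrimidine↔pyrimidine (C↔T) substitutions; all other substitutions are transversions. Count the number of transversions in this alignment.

Mismatches occur at site 3 (A/T, transversion), site 5 (A/T, transversion), site 8 (G/A, transition), site 18 (G/T, transversion), site 20 (G/T, transversion), site 26 (G/A, transition), site 35 (T/C, transition), site 42 (C/G, transversion), site 43 (T/G, transversion), site 46 (G/A, transition).
Of the 10 differences, 4 transitions and 6 transversions, so the answer is 6.

6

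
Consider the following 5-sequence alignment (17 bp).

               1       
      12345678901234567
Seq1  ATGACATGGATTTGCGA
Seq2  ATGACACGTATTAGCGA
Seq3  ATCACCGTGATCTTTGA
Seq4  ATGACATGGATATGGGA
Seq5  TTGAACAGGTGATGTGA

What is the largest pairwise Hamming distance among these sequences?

Pairwise Hamming distances:
  Seq1 vs Seq2: 3
  Seq1 vs Seq3: 7
  Seq1 vs Seq4: 2
  Seq1 vs Seq5: 8
  Seq2 vs Seq3: 9
  Seq2 vs Seq4: 5
  Seq2 vs Seq5: 10
  Seq3 vs Seq4: 7
  Seq3 vs Seq5: 9
  Seq4 vs Seq5: 7
The largest is 10, between Seq2 and Seq5.

10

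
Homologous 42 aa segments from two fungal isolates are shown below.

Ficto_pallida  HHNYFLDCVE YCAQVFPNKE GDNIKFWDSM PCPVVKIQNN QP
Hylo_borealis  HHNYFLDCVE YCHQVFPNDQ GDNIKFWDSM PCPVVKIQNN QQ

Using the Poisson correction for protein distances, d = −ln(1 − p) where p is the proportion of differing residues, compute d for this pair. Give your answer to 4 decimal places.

Mismatches occur at site 13 (A/H), site 19 (K/D), site 20 (E/Q), site 42 (P/Q).
p = 4/42 = 0.095238.
d = −ln(1 − 0.095238) = −ln(0.904762) = 0.1001.

0.1001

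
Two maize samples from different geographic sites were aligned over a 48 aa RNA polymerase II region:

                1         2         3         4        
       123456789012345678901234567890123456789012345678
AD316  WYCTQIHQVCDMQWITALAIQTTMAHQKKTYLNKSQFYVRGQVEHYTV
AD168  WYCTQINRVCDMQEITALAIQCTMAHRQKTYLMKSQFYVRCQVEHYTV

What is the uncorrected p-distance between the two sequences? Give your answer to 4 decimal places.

The sequences differ at positions 7 (H/N), 8 (Q/R), 14 (W/E), 22 (T/C), 27 (Q/R), 28 (K/Q), 33 (N/M), 41 (G/C).
There are 8 differences over 48 sites, so p = 8/48 = 0.1667.

0.1667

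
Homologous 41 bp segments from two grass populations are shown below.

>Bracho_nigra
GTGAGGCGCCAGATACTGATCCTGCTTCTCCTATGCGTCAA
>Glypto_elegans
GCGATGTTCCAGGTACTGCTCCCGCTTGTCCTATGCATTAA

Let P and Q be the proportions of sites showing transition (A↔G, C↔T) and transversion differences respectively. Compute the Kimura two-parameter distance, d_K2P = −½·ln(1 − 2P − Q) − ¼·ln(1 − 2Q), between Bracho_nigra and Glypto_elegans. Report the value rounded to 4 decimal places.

0.3016

Mismatches occur at site 2 (T/C, transition), site 5 (G/T, transversion), site 7 (C/T, transition), site 8 (G/T, transversion), site 13 (A/G, transition), site 19 (A/C, transversion), site 23 (T/C, transition), site 28 (C/G, transversion), site 37 (G/A, transition), site 39 (C/T, transition).
Of the 10 differences, 6 transitions and 4 transversions over 41 sites: P = 6/41 = 0.146341, Q = 4/41 = 0.097561.
d = −0.5·ln(0.609757) − 0.25·ln(0.804878) = −0.5·(-0.494695) − 0.25·(-0.217065) = 0.3016.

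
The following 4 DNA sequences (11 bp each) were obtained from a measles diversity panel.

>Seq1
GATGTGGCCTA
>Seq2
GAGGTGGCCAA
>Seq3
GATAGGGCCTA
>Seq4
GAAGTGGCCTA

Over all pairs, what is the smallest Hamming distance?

1

Pairwise Hamming distances:
  Seq1 vs Seq2: 2
  Seq1 vs Seq3: 2
  Seq1 vs Seq4: 1
  Seq2 vs Seq3: 4
  Seq2 vs Seq4: 2
  Seq3 vs Seq4: 3
The smallest is 1, between Seq1 and Seq4.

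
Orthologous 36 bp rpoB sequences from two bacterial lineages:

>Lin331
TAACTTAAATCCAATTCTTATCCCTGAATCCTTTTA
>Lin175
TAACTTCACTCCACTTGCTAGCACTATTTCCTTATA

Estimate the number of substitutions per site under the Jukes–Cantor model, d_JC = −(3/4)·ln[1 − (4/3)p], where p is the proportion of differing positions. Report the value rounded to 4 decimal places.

0.3924

Differing sites — 7:A/C; 9:A/C; 14:A/C; 17:C/G; 18:T/C; 21:T/G; 23:C/A; 26:G/A; 27:A/T; 28:A/T; 34:T/A.
p = 11/36 = 0.305556.
d = −0.75 · ln(1 − (4/3)·0.305556) = −0.75 · ln(0.592592) = −0.75 · (-0.523249) = 0.3924.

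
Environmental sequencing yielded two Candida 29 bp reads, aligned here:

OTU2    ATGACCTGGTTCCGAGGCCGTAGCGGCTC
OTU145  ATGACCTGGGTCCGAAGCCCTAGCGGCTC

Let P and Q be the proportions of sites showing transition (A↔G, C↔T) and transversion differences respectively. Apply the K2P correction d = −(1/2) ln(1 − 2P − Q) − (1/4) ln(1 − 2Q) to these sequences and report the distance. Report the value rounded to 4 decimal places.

0.1113

Differing sites — 10:T/G (Tv); 16:G/A (Ti); 20:G/C (Tv).
Of the 3 differences, 1 transition and 2 transversions over 29 sites: P = 1/29 = 0.034483, Q = 2/29 = 0.068966.
d = −0.5·ln(0.862068) − 0.25·ln(0.862068) = −0.5·(-0.148421) − 0.25·(-0.148421) = 0.1113.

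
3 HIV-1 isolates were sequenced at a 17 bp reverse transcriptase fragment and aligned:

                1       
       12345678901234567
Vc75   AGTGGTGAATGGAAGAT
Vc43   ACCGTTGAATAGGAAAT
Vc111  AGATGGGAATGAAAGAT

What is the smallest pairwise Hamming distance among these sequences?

4

Pairwise Hamming distances:
  Vc75 vs Vc43: 6
  Vc75 vs Vc111: 4
  Vc43 vs Vc111: 9
The smallest is 4, between Vc75 and Vc111.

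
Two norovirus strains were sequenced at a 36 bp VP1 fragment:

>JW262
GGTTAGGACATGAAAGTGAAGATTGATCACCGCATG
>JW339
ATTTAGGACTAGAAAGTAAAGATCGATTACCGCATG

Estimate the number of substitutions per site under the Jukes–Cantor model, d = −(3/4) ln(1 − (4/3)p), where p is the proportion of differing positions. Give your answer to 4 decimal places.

Differing sites — 1:G/A; 2:G/T; 10:A/T; 11:T/A; 18:G/A; 24:T/C; 28:C/T.
p = 7/36 = 0.194444.
d = −0.75 · ln(1 − (4/3)·0.194444) = −0.75 · ln(0.740741) = −0.75 · (-0.300104) = 0.2251.

0.2251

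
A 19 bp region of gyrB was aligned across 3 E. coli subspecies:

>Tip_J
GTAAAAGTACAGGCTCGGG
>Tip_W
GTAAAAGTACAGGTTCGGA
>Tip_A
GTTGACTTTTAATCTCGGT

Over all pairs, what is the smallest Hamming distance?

Pairwise Hamming distances:
  Tip_J vs Tip_W: 2
  Tip_J vs Tip_A: 9
  Tip_W vs Tip_A: 10
The smallest is 2, between Tip_J and Tip_W.

2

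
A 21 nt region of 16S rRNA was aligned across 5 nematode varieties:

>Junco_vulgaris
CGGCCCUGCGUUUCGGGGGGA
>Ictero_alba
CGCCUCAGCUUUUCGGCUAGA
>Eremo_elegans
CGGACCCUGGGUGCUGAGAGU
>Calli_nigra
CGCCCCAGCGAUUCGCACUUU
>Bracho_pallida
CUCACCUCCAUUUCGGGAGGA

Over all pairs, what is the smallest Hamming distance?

Pairwise Hamming distances:
  Junco_vulgaris vs Ictero_alba: 7
  Junco_vulgaris vs Eremo_elegans: 10
  Junco_vulgaris vs Calli_nigra: 9
  Junco_vulgaris vs Bracho_pallida: 6
  Ictero_alba vs Eremo_elegans: 13
  Ictero_alba vs Calli_nigra: 9
  Ictero_alba vs Bracho_pallida: 9
  Eremo_elegans vs Calli_nigra: 12
  Eremo_elegans vs Bracho_pallida: 13
  Calli_nigra vs Bracho_pallida: 12
The smallest is 6, between Junco_vulgaris and Bracho_pallida.

6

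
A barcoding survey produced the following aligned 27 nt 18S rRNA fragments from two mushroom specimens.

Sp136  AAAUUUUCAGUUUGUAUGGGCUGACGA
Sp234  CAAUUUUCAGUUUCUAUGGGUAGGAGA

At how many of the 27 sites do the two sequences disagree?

6

The sequences differ at positions 1 (A/C), 14 (G/C), 21 (C/U), 22 (U/A), 24 (A/G), 25 (C/A).
That gives 6 mismatches out of 27 aligned sites, so the Hamming distance is 6.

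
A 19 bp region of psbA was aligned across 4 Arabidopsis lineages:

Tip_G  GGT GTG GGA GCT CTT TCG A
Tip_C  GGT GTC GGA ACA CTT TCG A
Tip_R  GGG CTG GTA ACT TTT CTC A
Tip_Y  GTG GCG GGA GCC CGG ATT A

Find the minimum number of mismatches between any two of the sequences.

Pairwise Hamming distances:
  Tip_G vs Tip_C: 3
  Tip_G vs Tip_R: 8
  Tip_G vs Tip_Y: 9
  Tip_C vs Tip_R: 9
  Tip_C vs Tip_Y: 11
  Tip_R vs Tip_Y: 11
The smallest is 3, between Tip_G and Tip_C.

3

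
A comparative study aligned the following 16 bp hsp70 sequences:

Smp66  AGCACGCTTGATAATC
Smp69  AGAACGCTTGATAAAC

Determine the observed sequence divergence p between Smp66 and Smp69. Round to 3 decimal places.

0.125

Mismatches occur at site 3 (C/A), site 15 (T/A).
There are 2 differences over 16 sites, so p = 2/16 = 0.125.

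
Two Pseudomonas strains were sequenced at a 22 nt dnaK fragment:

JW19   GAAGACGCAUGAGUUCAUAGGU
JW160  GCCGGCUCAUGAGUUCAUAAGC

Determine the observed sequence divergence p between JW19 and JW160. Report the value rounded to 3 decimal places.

The sequences differ at positions 2 (A/C), 3 (A/C), 5 (A/G), 7 (G/U), 20 (G/A), 22 (U/C).
There are 6 differences over 22 sites, so p = 6/22 = 0.273.

0.273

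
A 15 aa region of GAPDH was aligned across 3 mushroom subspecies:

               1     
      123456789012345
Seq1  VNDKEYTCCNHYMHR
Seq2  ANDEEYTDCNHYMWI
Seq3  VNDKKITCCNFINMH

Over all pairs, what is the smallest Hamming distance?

5

Pairwise Hamming distances:
  Seq1 vs Seq2: 5
  Seq1 vs Seq3: 7
  Seq2 vs Seq3: 10
The smallest is 5, between Seq1 and Seq2.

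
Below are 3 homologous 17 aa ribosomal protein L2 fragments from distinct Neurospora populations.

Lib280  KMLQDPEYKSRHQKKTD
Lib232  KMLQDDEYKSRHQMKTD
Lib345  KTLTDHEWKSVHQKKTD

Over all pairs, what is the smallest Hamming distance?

2

Pairwise Hamming distances:
  Lib280 vs Lib232: 2
  Lib280 vs Lib345: 5
  Lib232 vs Lib345: 6
The smallest is 2, between Lib280 and Lib232.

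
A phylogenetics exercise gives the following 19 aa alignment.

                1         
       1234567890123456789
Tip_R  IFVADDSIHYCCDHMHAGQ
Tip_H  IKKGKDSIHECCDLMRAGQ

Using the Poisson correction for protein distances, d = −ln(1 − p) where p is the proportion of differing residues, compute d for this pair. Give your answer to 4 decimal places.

0.4595

Differing sites — 2:F/K; 3:V/K; 4:A/G; 5:D/K; 10:Y/E; 14:H/L; 16:H/R.
p = 7/19 = 0.368421.
d = −ln(1 − 0.368421) = −ln(0.631579) = 0.4595.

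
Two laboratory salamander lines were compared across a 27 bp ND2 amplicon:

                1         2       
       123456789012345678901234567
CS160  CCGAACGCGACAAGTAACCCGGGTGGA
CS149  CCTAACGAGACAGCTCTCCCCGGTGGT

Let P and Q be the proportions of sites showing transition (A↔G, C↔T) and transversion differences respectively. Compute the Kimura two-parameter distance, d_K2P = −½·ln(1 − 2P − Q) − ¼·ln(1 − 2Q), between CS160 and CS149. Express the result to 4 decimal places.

Mismatches occur at site 3 (G/T, transversion), site 8 (C/A, transversion), site 13 (A/G, transition), site 14 (G/C, transversion), site 16 (A/C, transversion), site 17 (A/T, transversion), site 21 (G/C, transversion), site 27 (A/T, transversion).
Of the 8 differences, 1 transition and 7 transversions over 27 sites: P = 1/27 = 0.037037, Q = 7/27 = 0.259259.
d = −0.5·ln(0.666667) − 0.25·ln(0.481482) = −0.5·(-0.405465) − 0.25·(-0.730886) = 0.3855.

0.3855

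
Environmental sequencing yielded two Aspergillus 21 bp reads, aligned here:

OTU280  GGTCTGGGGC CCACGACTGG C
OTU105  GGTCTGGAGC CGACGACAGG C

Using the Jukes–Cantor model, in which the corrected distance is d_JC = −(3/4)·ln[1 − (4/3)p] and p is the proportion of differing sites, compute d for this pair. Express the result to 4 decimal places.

0.1585

Differing sites — 8:G/A; 12:C/G; 18:T/A.
p = 3/21 = 0.142857.
d = −0.75 · ln(1 − (4/3)·0.142857) = −0.75 · ln(0.809524) = −0.75 · (-0.211309) = 0.1585.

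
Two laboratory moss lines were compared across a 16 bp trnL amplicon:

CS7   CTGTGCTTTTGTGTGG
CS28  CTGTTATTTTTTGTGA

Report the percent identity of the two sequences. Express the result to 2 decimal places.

Differing sites — 5:G/T; 6:C/A; 11:G/T; 16:G/A.
12 of the 16 sites match, so the percent identity is 12/16 × 100 = 75.00%.

75.00%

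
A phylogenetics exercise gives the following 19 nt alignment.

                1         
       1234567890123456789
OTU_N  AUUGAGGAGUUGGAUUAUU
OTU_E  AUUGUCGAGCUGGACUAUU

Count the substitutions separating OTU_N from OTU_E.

4

The sequences differ at positions 5 (A/U), 6 (G/C), 10 (U/C), 15 (U/C).
That gives 4 mismatches out of 19 aligned sites, so the Hamming distance is 4.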